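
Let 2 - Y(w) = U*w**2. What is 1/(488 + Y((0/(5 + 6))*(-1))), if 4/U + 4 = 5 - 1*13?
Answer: 1/490 ≈ 0.0020408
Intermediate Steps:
U = -1/3 (U = 4/(-4 + (5 - 1*13)) = 4/(-4 + (5 - 13)) = 4/(-4 - 8) = 4/(-12) = 4*(-1/12) = -1/3 ≈ -0.33333)
Y(w) = 2 + w**2/3 (Y(w) = 2 - (-1)*w**2/3 = 2 + w**2/3)
1/(488 + Y((0/(5 + 6))*(-1))) = 1/(488 + (2 + ((0/(5 + 6))*(-1))**2/3)) = 1/(488 + (2 + ((0/11)*(-1))**2/3)) = 1/(488 + (2 + ((0*(1/11))*(-1))**2/3)) = 1/(488 + (2 + (0*(-1))**2/3)) = 1/(488 + (2 + (1/3)*0**2)) = 1/(488 + (2 + (1/3)*0)) = 1/(488 + (2 + 0)) = 1/(488 + 2) = 1/490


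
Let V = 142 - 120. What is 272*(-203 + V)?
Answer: -49232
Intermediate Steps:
V = 22
272*(-203 + V) = 272*(-203 + 22) = 272*(-181) = -49232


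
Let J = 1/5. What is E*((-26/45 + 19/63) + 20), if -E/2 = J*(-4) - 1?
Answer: 12426/175 ≈ 71.006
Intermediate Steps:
J = 1/5 ≈ 0.20000
E = 18/5 (E = -2*((1/5)*(-4) - 1) = -2*(-4/5 - 1) = -2*(-9/5) = 18/5 ≈ 3.6000)
E*((-26/45 + 19/63) + 20) = 18*((-26/45 + 19/63) + 20)/5 = 18*(-29/105 + 20)/5 = (18/5)*(2071/105) = 12426/175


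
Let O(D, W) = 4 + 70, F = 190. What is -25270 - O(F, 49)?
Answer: -25344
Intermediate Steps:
O(D, W) = 74
-25270 - O(F, 49) = -25270 - 1*74 = -25270 - 74 = -25344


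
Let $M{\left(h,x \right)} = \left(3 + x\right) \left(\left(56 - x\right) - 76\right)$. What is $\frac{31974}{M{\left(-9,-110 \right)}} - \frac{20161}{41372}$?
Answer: $- \frac{252829793}{66402060} \approx -3.8076$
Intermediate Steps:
$M{\left(h,x \right)} = \left(-20 - x\right) \left(3 + x\right)$ ($M{\left(h,x \right)} = \left(3 + x\right) \left(-20 - x\right) = \left(-20 - x\right) \left(3 + x\right)$)
$\frac{31974}{M{\left(-9,-110 \right)}} - \frac{20161}{41372} = \frac{31974}{-60 - \left(-110\right)^{2} - -2530} - \frac{20161}{41372} = \frac{31974}{-60 - 12100 + 2530} - \frac{20161}{41372} = \frac{31974}{-9630} - \frac{20161}{41372} = 31974 \left(- \frac{1}{9630}\right) - \frac{20161}{41372} = - \frac{5329}{1605} - \frac{20161}{41372} = - \frac{252829793}{66402060}$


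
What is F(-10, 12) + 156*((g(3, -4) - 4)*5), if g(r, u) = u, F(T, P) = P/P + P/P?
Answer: -6238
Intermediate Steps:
F(T, P) = 2 (F(T, P) = 1 + 1 = 2)
F(-10, 12) + 156*((g(3, -4) - 4)*5) = 2 + 156*((-4 - 4)*5) = 2 + 156*(-8*5) = 2 + 156*(-40) = 2 - 6240 = -6238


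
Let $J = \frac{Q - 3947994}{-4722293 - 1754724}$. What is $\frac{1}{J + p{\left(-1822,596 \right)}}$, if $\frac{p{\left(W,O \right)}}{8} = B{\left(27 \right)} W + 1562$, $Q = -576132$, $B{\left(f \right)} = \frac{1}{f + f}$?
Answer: $\frac{174879459}{2138211371170} \approx 8.1788 \cdot 10^{-5}$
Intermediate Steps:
$B{\left(f \right)} = \frac{1}{2 f}$
$p{\left(W,O \right)} = 12496 + \frac{4 W}{27}$ ($p{\left(W,O \right)} = 8 \left(\frac{1}{2 \cdot 27} W + 1562\right) = 8 \left(\frac{1}{2} \cdot \frac{1}{27} W + 1562\right) = 8 \left(\frac{W}{54} + 1562\right) = 8 \left(1562 + \frac{W}{54}\right) = 12496 + \frac{4 W}{27}$)
$J = \frac{4524126}{6477017}$ ($J = \frac{-576132 - 3947994}{-4722293 - 1754724} = - \frac{4524126}{-6477017} = \left(-4524126\right) \left(- \frac{1}{6477017}\right) = \frac{4524126}{6477017} \approx 0.69849$)
$\frac{1}{J + p{\left(-1822,596 \right)}} = \frac{1}{\frac{4524126}{6477017} + \left(12496 + \frac{4}{27} \left(-1822\right)\right)} = \frac{1}{\frac{4524126}{6477017} + \left(12496 - \frac{7288}{27}\right)} = \frac{1}{\frac{4524126}{6477017} + \frac{330104}{27}} = \frac{1}{\frac{2138211371170}{174879459}} = \frac{174879459}{2138211371170}$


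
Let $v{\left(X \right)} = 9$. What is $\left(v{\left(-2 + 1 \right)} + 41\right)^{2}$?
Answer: $2500$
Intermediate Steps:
$\left(v{\left(-2 + 1 \right)} + 41\right)^{2} = \left(9 + 41\right)^{2} = 50^{2} = 2500$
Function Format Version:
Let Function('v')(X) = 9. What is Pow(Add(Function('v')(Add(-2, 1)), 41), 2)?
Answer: 2500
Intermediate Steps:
Pow(Add(Function('v')(Add(-2, 1)), 41), 2) = Pow(Add(9, 41), 2) = Pow(50, 2) = 2500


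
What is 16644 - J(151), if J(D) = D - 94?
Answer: 16587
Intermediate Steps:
J(D) = -94 + D
16644 - J(151) = 16644 - (-94 + 151) = 16644 - 1*57 = 16644 - 57 = 16587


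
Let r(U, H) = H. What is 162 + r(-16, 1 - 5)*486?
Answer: -1782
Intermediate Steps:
162 + r(-16, 1 - 5)*486 = 162 + (1 - 5)*486 = 162 - 4*486 = 162 - 1944 = -1782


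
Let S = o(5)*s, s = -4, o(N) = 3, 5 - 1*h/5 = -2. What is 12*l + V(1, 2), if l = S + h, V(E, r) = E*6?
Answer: 282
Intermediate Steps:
h = 35 (h = 25 - 5*(-2) = 25 + 10 = 35)
S = -12 (S = 3*(-4) = -12)
V(E, r) = 6*E
l = 23 (l = -12 + 35 = 23)
12*l + V(1, 2) = 12*23 + 6*1 = 276 + 6 = 282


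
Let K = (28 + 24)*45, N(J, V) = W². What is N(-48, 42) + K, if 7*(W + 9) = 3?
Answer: 118260/49 ≈ 2413.5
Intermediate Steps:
W = -60/7 (W = -9 + (⅐)*3 = -9 + 3/7 = -60/7 ≈ -8.5714)
N(J, V) = 3600/49 (N(J, V) = (-60/7)² = 3600/49)
K = 2340 (K = 52*45 = 2340)
N(-48, 42) + K = 3600/49 + 2340 = 118260/49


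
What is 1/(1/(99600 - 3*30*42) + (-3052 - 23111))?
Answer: -95820/2506938659 ≈ -3.8222e-5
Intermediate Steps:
1/(1/(99600 - 3*30*42) + (-3052 - 23111)) = 1/(1/(99600 - 90*42) - 26163) = 1/(1/(99600 - 3780) - 26163) = 1/(1/95820 - 26163) = 1/(-2506938659/95820) = -95820/2506938659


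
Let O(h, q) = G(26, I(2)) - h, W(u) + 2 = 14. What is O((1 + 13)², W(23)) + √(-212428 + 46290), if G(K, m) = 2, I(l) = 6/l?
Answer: -194 + I*√166138 ≈ -194.0 + 407.6*I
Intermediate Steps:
W(u) = 12 (W(u) = -2 + 14 = 12)
O(h, q) = 2 - h
O((1 + 13)², W(23)) + √(-212428 + 46290) = (2 - (1 + 13)²) + √(-212428 + 46290) = (2 - 1*14²) + √(-166138) = (2 - 1*196) + I*√166138 = (2 - 196) + I*√166138 = -194 + I*√166138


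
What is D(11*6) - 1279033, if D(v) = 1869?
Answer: -1277164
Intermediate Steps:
D(11*6) - 1279033 = 1869 - 1279033 = -1277164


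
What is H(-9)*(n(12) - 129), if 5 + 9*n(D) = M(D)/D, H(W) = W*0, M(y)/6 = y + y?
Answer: 0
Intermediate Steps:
M(y) = 12*y (M(y) = 6*(y + y) = 6*(2*y) = 12*y)
H(W) = 0
n(D) = 7/9 (n(D) = -5/9 + ((12*D)/D)/9 = -5/9 + (⅑)*12 = -5/9 + 4/3 = 7/9)
H(-9)*(n(12) - 129) = 0*(7/9 - 129) = 0*(-1154/9) = 0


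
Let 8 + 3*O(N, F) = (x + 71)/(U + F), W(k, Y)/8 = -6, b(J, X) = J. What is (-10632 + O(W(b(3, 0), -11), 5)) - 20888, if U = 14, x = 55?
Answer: -1796666/57 ≈ -31520.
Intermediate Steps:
W(k, Y) = -48 (W(k, Y) = 8*(-6) = -48)
O(N, F) = -8/3 + 42/(14 + F) (O(N, F) = -8/3 + ((55 + 71)/(14 + F))/3 = -8/3 + (126/(14 + F))/3 = -8/3 + 42/(14 + F))
(-10632 + O(W(b(3, 0), -11), 5)) - 20888 = (-10632 + 2*(7 - 4*5)/(3*(14 + 5))) - 20888 = (-10632 + (2/3)*(7 - 20)/19) - 20888 = (-10632 + (2/3)*(1/19)*(-13)) - 20888 = (-10632 - 26/57) - 20888 = -606050/57 - 20888 = -1796666/57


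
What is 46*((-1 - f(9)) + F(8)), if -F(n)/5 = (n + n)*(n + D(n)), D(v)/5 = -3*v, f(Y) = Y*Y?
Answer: 408388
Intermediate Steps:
f(Y) = Y²
D(v) = -15*v (D(v) = 5*(-3*v) = -15*v)
F(n) = 140*n² (F(n) = -5*(n + n)*(n - 15*n) = -5*2*n*(-14*n) = -(-140)*n² = 140*n²)
46*((-1 - f(9)) + F(8)) = 46*((-1 - 1*9²) + 140*8²) = 46*((-1 - 1*81) + 140*64) = 46*((-1 - 81) + 8960) = 46*(-82 + 8960) = 46*8878 = 408388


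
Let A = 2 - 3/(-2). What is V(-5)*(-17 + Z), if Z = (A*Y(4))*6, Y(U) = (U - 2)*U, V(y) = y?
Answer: -755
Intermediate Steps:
A = 7/2 (A = 2 - 3*(-1)/2 = 2 - 1*(-3/2) = 2 + 3/2 = 7/2 ≈ 3.5000)
Y(U) = U*(-2 + U) (Y(U) = (-2 + U)*U = U*(-2 + U))
Z = 168 (Z = (7*(4*(-2 + 4))/2)*6 = (7*(4*2)/2)*6 = ((7/2)*8)*6 = 28*6 = 168)
V(-5)*(-17 + Z) = -5*(-17 + 168) = -5*151 = -755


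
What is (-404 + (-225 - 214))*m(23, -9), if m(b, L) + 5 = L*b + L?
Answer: 186303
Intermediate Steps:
m(b, L) = -5 + L + L*b (m(b, L) = -5 + (L*b + L) = -5 + (L + L*b) = -5 + L + L*b)
(-404 + (-225 - 214))*m(23, -9) = (-404 + (-225 - 214))*(-5 - 9 - 9*23) = (-404 - 439)*(-5 - 9 - 207) = -843*(-221) = 186303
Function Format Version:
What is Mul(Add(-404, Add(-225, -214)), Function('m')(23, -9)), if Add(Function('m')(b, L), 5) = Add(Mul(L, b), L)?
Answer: 186303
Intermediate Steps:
Function('m')(b, L) = Add(-5, L, Mul(L, b)) (Function('m')(b, L) = Add(-5, Add(Mul(L, b), L)) = Add(-5, Add(L, Mul(L, b))) = Add(-5, L, Mul(L, b)))
Mul(Add(-404, Add(-225, -214)), Function('m')(23, -9)) = Mul(Add(-404, Add(-225, -214)), Add(-5, -9, Mul(-9, 23))) = Mul(Add(-404, -439), Add(-5, -9, -207)) = Mul(-843, -221) = 186303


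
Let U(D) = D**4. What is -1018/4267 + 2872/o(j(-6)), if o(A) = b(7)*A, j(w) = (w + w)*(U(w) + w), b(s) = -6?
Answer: -10287127/49539870 ≈ -0.20765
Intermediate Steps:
j(w) = 2*w*(w + w**4) (j(w) = (w + w)*(w**4 + w) = (2*w)*(w + w**4) = 2*w*(w + w**4))
o(A) = -6*A
-1018/4267 + 2872/o(j(-6)) = -1018/4267 + 2872/((-12*(-6)**2*(1 + (-6)**3))) = -1018*1/4267 + 2872/((-12*36*(1 - 216))) = -1018/4267 + 2872/((-12*36*(-215))) = -1018/4267 + 2872/((-6*(-15480))) = -1018/4267 + 2872/92880 = -1018/4267 + 2872*(1/92880) = -1018/4267 + 359/11610 = -10287127/49539870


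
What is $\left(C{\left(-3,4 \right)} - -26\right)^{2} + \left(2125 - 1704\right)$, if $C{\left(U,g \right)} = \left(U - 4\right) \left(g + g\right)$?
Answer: $1321$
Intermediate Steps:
$C{\left(U,g \right)} = 2 g \left(-4 + U\right)$ ($C{\left(U,g \right)} = \left(-4 + U\right) 2 g = 2 g \left(-4 + U\right)$)
$\left(C{\left(-3,4 \right)} - -26\right)^{2} + \left(2125 - 1704\right) = \left(2 \cdot 4 \left(-4 - 3\right) - -26\right)^{2} + \left(2125 - 1704\right) = \left(2 \cdot 4 \left(-7\right) + 26\right)^{2} + 421 = \left(-56 + 26\right)^{2} + 421 = \left(-30\right)^{2} + 421 = 900 + 421 = 1321$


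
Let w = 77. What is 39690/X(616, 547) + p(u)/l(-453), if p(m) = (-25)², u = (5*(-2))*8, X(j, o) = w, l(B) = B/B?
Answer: 12545/11 ≈ 1140.5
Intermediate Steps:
l(B) = 1
X(j, o) = 77
u = -80 (u = -10*8 = -80)
p(m) = 625
39690/X(616, 547) + p(u)/l(-453) = 39690/77 + 625/1 = 39690*(1/77) + 625*1 = 5670/11 + 625 = 12545/11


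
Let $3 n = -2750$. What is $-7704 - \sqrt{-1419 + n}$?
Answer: $-7704 - \frac{7 i \sqrt{429}}{3} \approx -7704.0 - 48.329 i$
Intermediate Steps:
$n = - \frac{2750}{3}$ ($n = \frac{1}{3} \left(-2750\right) = - \frac{2750}{3} \approx -916.67$)
$-7704 - \sqrt{-1419 + n} = -7704 - \sqrt{-1419 - \frac{2750}{3}} = -7704 - \sqrt{- \frac{7007}{3}} = -7704 - \frac{7 i \sqrt{429}}{3}$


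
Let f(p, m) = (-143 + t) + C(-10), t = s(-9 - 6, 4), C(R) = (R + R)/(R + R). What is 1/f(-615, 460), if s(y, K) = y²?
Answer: 1/83 ≈ 0.012048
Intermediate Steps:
C(R) = 1 (C(R) = (2*R)/((2*R)) = (2*R)*(1/(2*R)) = 1)
t = 225 (t = (-9 - 6)² = (-15)² = 225)
f(p, m) = 83 (f(p, m) = (-143 + 225) + 1 = 82 + 1 = 83)
1/f(-615, 460) = 1/83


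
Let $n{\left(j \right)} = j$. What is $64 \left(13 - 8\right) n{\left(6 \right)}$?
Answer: $1920$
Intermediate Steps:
$64 \left(13 - 8\right) n{\left(6 \right)} = 64 \left(13 - 8\right) 6 = 64 \cdot 5 \cdot 6 = 320 \cdot 6 = 1920$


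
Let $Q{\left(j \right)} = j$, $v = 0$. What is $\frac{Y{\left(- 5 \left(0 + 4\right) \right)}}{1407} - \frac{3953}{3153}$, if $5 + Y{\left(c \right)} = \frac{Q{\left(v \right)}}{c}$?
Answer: $- \frac{1859212}{1478757} \approx -1.2573$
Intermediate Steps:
$Y{\left(c \right)} = -5$ ($Y{\left(c \right)} = -5 + \frac{0}{c} = -5 + 0 = -5$)
$\frac{Y{\left(- 5 \left(0 + 4\right) \right)}}{1407} - \frac{3953}{3153} = - \frac{5}{1407} - \frac{3953}{3153} = - \frac{1859212}{1478757}$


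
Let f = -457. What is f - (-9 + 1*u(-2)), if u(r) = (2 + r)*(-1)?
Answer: -448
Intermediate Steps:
u(r) = -2 - r
f - (-9 + 1*u(-2)) = -457 - (-9 + 1*(-2 - 1*(-2))) = -457 - (-9 + 1*(-2 + 2)) = -457 - (-9 + 1*0) = -457 - (-9 + 0) = -457 - 1*(-9) = -457 + 9 = -448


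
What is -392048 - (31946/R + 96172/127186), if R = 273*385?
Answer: -2620433282729728/6683942265 ≈ -3.9205e+5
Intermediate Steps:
R = 105105
-392048 - (31946/R + 96172/127186) = -392048 - (31946/105105 + 96172/127186) = -392048 - (31946*(1/105105) + 96172*(1/127186)) = -392048 - (31946/105105 + 48086/63593) = -392048 - 1*7085621008/6683942265 = -392048 - 7085621008/6683942265 = -2620433282729728/6683942265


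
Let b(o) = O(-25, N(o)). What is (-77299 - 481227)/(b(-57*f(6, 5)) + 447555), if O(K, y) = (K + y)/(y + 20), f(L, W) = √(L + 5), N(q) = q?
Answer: -8833749082205984/7078627725851879 + 1432619190*√11/7078627725851879 ≈ -1.2479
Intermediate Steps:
f(L, W) = √(5 + L)
O(K, y) = (K + y)/(20 + y)
b(o) = (-25 + o)/(20 + o)
(-77299 - 481227)/(b(-57*f(6, 5)) + 447555) = (-77299 - 481227)/((-25 - 57*√(5 + 6))/(20 - 57*√(5 + 6)) + 447555) = -558526/((-25 - 57*√11)/(20 - 57*√11) + 447555) = -558526/(447555 + (-25 - 57*√11)/(20 - 57*√11))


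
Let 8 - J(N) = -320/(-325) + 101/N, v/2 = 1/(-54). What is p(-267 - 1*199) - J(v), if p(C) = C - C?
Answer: -177711/65 ≈ -2734.0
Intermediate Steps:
p(C) = 0
v = -1/27 (v = 2/(-54) = 2*(-1/54) = -1/27 ≈ -0.037037)
J(N) = 456/65 - 101/N (J(N) = 8 - (-320/(-325) + 101/N) = 8 - (-320*(-1/325) + 101/N) = 8 - (64/65 + 101/N) = 8 + (-64/65 - 101/N) = 456/65 - 101/N)
p(-267 - 1*199) - J(v) = 0 - (456/65 - 101/(-1/27)) = 0 - (456/65 - 101*(-27)) = 0 - (456/65 + 2727) = 0 - 1*177711/65 = 0 - 177711/65 = -177711/65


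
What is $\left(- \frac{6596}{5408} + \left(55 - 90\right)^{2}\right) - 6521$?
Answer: $- \frac{7161841}{1352} \approx -5297.2$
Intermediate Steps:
$\left(- \frac{6596}{5408} + \left(55 - 90\right)^{2}\right) - 6521 = \left(\left(-6596\right) \frac{1}{5408} + \left(-35\right)^{2}\right) - 6521 = \left(- \frac{1649}{1352} + 1225\right) - 6521 = \frac{1654551}{1352} - 6521 = - \frac{7161841}{1352}$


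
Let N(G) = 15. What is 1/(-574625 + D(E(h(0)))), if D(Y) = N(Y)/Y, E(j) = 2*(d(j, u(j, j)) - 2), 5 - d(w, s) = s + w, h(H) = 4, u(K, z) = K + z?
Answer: -6/3447755 ≈ -1.7403e-6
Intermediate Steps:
d(w, s) = 5 - s - w (d(w, s) = 5 - (s + w) = 5 + (-s - w) = 5 - s - w)
E(j) = 6 - 6*j (E(j) = 2*((5 - (j + j) - j) - 2) = 2*((5 - 2*j - j) - 2) = 2*((5 - 3*j) - 2) = 2*(3 - 3*j) = 6 - 6*j)
D(Y) = 15/Y
1/(-574625 + D(E(h(0)))) = 1/(-574625 + 15/(6 - 6*4)) = 1/(-574625 + 15/(6 - 24)) = 1/(-574625 + 15/(-18)) = 1/(-574625 + 15*(-1/18)) = 1/(-574625 - 5/6) = 1/(-3447755/6) = -6/3447755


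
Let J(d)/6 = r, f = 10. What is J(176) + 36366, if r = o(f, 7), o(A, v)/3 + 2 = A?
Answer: 36510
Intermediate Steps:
o(A, v) = -6 + 3*A
r = 24 (r = -6 + 3*10 = -6 + 30 = 24)
J(d) = 144 (J(d) = 6*24 = 144)
J(176) + 36366 = 144 + 36366 = 36510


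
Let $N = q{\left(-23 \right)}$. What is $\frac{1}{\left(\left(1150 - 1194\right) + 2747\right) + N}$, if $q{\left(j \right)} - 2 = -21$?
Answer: $\frac{1}{2684} \approx 0.00037258$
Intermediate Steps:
$q{\left(j \right)} = -19$ ($q{\left(j \right)} = 2 - 21 = -19$)
$N = -19$
$\frac{1}{\left(\left(1150 - 1194\right) + 2747\right) + N} = \frac{1}{\left(\left(1150 - 1194\right) + 2747\right) - 19} = \frac{1}{\left(-44 + 2747\right) - 19} = \frac{1}{2703 - 19} = \frac{1}{2684}$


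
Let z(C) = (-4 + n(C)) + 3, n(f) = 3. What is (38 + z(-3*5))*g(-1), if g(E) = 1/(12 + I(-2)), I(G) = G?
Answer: 4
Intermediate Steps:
g(E) = ⅒ (g(E) = 1/(12 - 2) = 1/10 = ⅒)
z(C) = 2 (z(C) = (-4 + 3) + 3 = -1 + 3 = 2)
(38 + z(-3*5))*g(-1) = (38 + 2)*(⅒) = 40*(⅒) = 4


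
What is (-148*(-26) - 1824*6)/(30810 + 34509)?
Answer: -7096/65319 ≈ -0.10864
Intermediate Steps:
(-148*(-26) - 1824*6)/(30810 + 34509) = (3848 - 10944)/65319 = -7096*1/65319 = -7096/65319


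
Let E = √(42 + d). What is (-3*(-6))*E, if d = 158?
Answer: 180*√2 ≈ 254.56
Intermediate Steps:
E = 10*√2 (E = √(42 + 158) = √200 = 10*√2 ≈ 14.142)
(-3*(-6))*E = (-3*(-6))*(10*√2) = 18*(10*√2) = 180*√2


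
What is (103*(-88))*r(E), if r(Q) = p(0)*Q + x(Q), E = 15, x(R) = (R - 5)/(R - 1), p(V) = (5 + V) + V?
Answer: -4803920/7 ≈ -6.8627e+5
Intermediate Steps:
p(V) = 5 + 2*V
x(R) = (-5 + R)/(-1 + R)
r(Q) = 5*Q + (-5 + Q)/(-1 + Q) (r(Q) = (5 + 2*0)*Q + (-5 + Q)/(-1 + Q) = (5 + 0)*Q + (-5 + Q)/(-1 + Q) = 5*Q + (-5 + Q)/(-1 + Q))
(103*(-88))*r(E) = (103*(-88))*((-5 + 15 + 5*15*(-1 + 15))/(-1 + 15)) = -9064*(-5 + 15 + 5*15*14)/14 = -4532*(-5 + 15 + 1050)/7 = -4532*1060/7 = -9064*530/7 = -4803920/7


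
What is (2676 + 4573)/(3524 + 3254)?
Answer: 7249/6778 ≈ 1.0695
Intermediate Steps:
(2676 + 4573)/(3524 + 3254) = 7249/6778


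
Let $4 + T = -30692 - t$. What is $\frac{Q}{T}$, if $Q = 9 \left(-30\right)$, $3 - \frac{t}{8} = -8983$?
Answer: $\frac{135}{51292} \approx 0.002632$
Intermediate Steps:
$t = 71888$ ($t = 24 - -71864 = 24 + 71864 = 71888$)
$Q = -270$
$T = -102584$ ($T = -4 - 102580 = -102584$)
$\frac{Q}{T} = - \frac{270}{-102584} = \left(-270\right) \left(- \frac{1}{102584}\right) = \frac{135}{51292}$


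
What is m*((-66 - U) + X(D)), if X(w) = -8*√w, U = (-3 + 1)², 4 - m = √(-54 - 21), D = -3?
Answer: -400 + 318*I*√3 ≈ -400.0 + 550.79*I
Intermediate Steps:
m = 4 - 5*I*√3 (m = 4 - √(-54 - 21) = 4 - √(-75) = 4 - 5*I*√3 ≈ 4.0 - 8.6602*I)
U = 4 (U = (-2)² = 4)
m*((-66 - U) + X(D)) = (4 - 5*I*√3)*((-66 - 1*4) - 8*I*√3) = (4 - 5*I*√3)*((-66 - 4) - 8*I*√3) = (4 - 5*I*√3)*(-70 - 8*I*√3) = (-70 - 8*I*√3)*(4 - 5*I*√3)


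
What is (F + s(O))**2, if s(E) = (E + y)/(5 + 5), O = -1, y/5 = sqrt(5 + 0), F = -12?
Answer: 7383/50 - 121*sqrt(5)/10 ≈ 120.60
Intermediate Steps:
y = 5*sqrt(5) (y = 5*sqrt(5 + 0) = 5*sqrt(5) ≈ 11.180)
s(E) = sqrt(5)/2 + E/10 (s(E) = (E + 5*sqrt(5))/(5 + 5) = (E + 5*sqrt(5))/10 = (E + 5*sqrt(5))*(1/10) = sqrt(5)/2 + E/10)
(F + s(O))**2 = (-12 + (sqrt(5)/2 + (1/10)*(-1)))**2 = (-12 + (sqrt(5)/2 - 1/10))**2 = (-12 + (-1/10 + sqrt(5)/2))**2 = (-121/10 + sqrt(5)/2)**2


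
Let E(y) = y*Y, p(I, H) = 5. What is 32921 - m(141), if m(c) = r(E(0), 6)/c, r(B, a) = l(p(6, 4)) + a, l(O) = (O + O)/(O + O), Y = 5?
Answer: 4641854/141 ≈ 32921.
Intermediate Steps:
l(O) = 1 (l(O) = (2*O)/((2*O)) = (2*O)*(1/(2*O)) = 1)
E(y) = 5*y (E(y) = y*5 = 5*y)
r(B, a) = 1 + a
m(c) = 7/c (m(c) = (1 + 6)/c = 7/c)
32921 - m(141) = 32921 - 7/141 = 4641854/141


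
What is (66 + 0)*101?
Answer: 6666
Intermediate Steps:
(66 + 0)*101 = 66*101 = 6666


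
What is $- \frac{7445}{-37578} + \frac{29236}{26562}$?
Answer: $\frac{72021361}{55452602} \approx 1.2988$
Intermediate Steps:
$- \frac{7445}{-37578} + \frac{29236}{26562} = \left(-7445\right) \left(- \frac{1}{37578}\right) + 29236 \cdot \frac{1}{26562} = \frac{7445}{37578} + \frac{14618}{13281} = \frac{72021361}{55452602}$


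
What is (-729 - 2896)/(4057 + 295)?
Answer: -3625/4352 ≈ -0.83295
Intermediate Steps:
(-729 - 2896)/(4057 + 295) = -3625/4352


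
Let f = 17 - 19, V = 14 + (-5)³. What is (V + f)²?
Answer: 12769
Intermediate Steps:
V = -111 (V = 14 - 125 = -111)
f = -2
(V + f)² = (-111 - 2)² = (-113)² = 12769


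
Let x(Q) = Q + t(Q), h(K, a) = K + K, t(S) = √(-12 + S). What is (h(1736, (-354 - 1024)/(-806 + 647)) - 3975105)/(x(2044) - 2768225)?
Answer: 10986255743573/7651757322729 + 15886532*√127/7651757322729 ≈ 1.4358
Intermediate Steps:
h(K, a) = 2*K
x(Q) = Q + √(-12 + Q)
(h(1736, (-354 - 1024)/(-806 + 647)) - 3975105)/(x(2044) - 2768225) = (2*1736 - 3975105)/((2044 + √(-12 + 2044)) - 2768225) = (3472 - 3975105)/((2044 + √2032) - 2768225) = -3971633/((2044 + 4*√127) - 2768225) = -3971633/(-2766181 + 4*√127)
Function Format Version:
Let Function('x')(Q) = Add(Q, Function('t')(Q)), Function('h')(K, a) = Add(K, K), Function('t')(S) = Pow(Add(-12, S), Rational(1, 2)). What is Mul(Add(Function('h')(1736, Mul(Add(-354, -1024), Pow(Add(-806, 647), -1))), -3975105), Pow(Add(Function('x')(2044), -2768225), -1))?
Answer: Add(Rational(10986255743573, 7651757322729), Mul(Rational(15886532, 7651757322729), Pow(127, Rational(1, 2)))) ≈ 1.4358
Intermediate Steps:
Function('h')(K, a) = Mul(2, K)
Function('x')(Q) = Add(Q, Pow(Add(-12, Q), Rational(1, 2)))
Mul(Add(Function('h')(1736, Mul(Add(-354, -1024), Pow(Add(-806, 647), -1))), -3975105), Pow(Add(Function('x')(2044), -2768225), -1)) = Mul(Add(Mul(2, 1736), -3975105), Pow(Add(Add(2044, Pow(Add(-12, 2044), Rational(1, 2))), -2768225), -1)) = Mul(Add(3472, -3975105), Pow(Add(Add(2044, Pow(2032, Rational(1, 2))), -2768225), -1)) = Mul(-3971633, Pow(Add(Add(2044, Mul(4, Pow(127, Rational(1, 2)))), -2768225), -1)) = Mul(-3971633, Pow(Add(-2766181, Mul(4, Pow(127, Rational(1, 2)))), -1))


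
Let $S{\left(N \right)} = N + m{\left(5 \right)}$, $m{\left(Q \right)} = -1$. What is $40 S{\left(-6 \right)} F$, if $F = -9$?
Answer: $2520$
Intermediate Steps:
$S{\left(N \right)} = -1 + N$ ($S{\left(N \right)} = N - 1 = -1 + N$)
$40 S{\left(-6 \right)} F = 40 \left(-1 - 6\right) \left(-9\right) = 40 \left(-7\right) \left(-9\right) = \left(-280\right) \left(-9\right) = 2520$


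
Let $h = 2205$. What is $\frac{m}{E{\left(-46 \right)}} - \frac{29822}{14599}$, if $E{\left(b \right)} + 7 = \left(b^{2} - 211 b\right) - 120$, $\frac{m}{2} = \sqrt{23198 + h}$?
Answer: $- \frac{2294}{1123} + \frac{2 \sqrt{25403}}{11695} \approx -2.0155$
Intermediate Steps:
$m = 2 \sqrt{25403}$ ($m = 2 \sqrt{23198 + 2205} = 2 \sqrt{25403} \approx 318.77$)
$E{\left(b \right)} = -127 + b^{2} - 211 b$ ($E{\left(b \right)} = -7 - \left(120 - b^{2} + 211 b\right) = -127 + b^{2} - 211 b$)
$\frac{m}{E{\left(-46 \right)}} - \frac{29822}{14599} = \frac{2 \sqrt{25403}}{-127 + \left(-46\right)^{2} - -9706} - \frac{29822}{14599} = \frac{2 \sqrt{25403}}{-127 + 2116 + 9706} - \frac{2294}{1123} = \frac{2 \sqrt{25403}}{11695} - \frac{2294}{1123} = - \frac{2294}{1123} + \frac{2 \sqrt{25403}}{11695}$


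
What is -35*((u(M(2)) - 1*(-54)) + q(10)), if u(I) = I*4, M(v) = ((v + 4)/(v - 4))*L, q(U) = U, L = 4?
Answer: -560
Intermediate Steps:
M(v) = 4*(4 + v)/(-4 + v) (M(v) = ((v + 4)/(v - 4))*4 = ((4 + v)/(-4 + v))*4 = 4*(4 + v)/(-4 + v))
u(I) = 4*I
-35*((u(M(2)) - 1*(-54)) + q(10)) = -35*((4*(4*(4 + 2)/(-4 + 2)) - 1*(-54)) + 10) = -35*((4*(4*6/(-2)) + 54) + 10) = -35*((4*(4*(-½)*6) + 54) + 10) = -35*((4*(-12) + 54) + 10) = -35*((-48 + 54) + 10) = -35*(6 + 10) = -35*16 = -560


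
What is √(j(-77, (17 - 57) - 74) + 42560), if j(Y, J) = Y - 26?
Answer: √42457 ≈ 206.05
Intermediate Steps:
j(Y, J) = -26 + Y
√(j(-77, (17 - 57) - 74) + 42560) = √((-26 - 77) + 42560) = √(-103 + 42560) = √42457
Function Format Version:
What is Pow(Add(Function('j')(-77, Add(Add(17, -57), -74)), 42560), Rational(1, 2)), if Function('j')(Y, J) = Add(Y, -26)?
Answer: Pow(42457, Rational(1, 2)) ≈ 206.05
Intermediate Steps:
Function('j')(Y, J) = Add(-26, Y)
Pow(Add(Function('j')(-77, Add(Add(17, -57), -74)), 42560), Rational(1, 2)) = Pow(Add(Add(-26, -77), 42560), Rational(1, 2)) = Pow(Add(-103, 42560), Rational(1, 2)) = Pow(42457, Rational(1, 2))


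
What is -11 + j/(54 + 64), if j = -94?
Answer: -696/59 ≈ -11.797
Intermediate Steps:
-11 + j/(54 + 64) = -11 - 94/(54 + 64) = -11 - 94/118 = -11 - 94*1/118 = -11 - 47/59 = -696/59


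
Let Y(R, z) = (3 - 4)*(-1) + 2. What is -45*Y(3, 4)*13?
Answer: -1755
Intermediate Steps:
Y(R, z) = 3 (Y(R, z) = -1*(-1) + 2 = 1 + 2 = 3)
-45*Y(3, 4)*13 = -45*3*13 = -135*13 = -1755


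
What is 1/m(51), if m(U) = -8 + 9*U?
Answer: 1/451 ≈ 0.0022173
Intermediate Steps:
1/m(51) = 1/(-8 + 9*51) = 1/(-8 + 459) = 1/451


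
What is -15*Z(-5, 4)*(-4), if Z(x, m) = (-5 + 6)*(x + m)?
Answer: -60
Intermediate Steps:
Z(x, m) = m + x (Z(x, m) = 1*(m + x) = m + x)
-15*Z(-5, 4)*(-4) = -15*(4 - 5)*(-4) = -15*(-1)*(-4) = 15*(-4) = -60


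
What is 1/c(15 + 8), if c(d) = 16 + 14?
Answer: 1/30 ≈ 0.033333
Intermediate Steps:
c(d) = 30
1/c(15 + 8) = 1/30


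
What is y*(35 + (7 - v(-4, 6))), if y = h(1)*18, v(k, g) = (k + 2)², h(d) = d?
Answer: 684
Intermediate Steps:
v(k, g) = (2 + k)²
y = 18 (y = 1*18 = 18)
y*(35 + (7 - v(-4, 6))) = 18*(35 + (7 - (2 - 4)²)) = 18*(35 + (7 - 1*(-2)²)) = 18*(35 + (7 - 1*4)) = 18*(35 + (7 - 4)) = 18*(35 + 3) = 18*38 = 684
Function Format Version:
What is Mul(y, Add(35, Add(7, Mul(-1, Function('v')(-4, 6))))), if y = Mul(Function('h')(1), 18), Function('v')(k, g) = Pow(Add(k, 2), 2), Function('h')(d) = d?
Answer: 684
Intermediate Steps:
Function('v')(k, g) = Pow(Add(2, k), 2)
y = 18 (y = Mul(1, 18) = 18)
Mul(y, Add(35, Add(7, Mul(-1, Function('v')(-4, 6))))) = Mul(18, Add(35, Add(7, Mul(-1, Pow(Add(2, -4), 2))))) = Mul(18, Add(35, Add(7, Mul(-1, Pow(-2, 2))))) = Mul(18, Add(35, Add(7, Mul(-1, 4)))) = Mul(18, Add(35, Add(7, -4))) = Mul(18, Add(35, 3)) = Mul(18, 38) = 684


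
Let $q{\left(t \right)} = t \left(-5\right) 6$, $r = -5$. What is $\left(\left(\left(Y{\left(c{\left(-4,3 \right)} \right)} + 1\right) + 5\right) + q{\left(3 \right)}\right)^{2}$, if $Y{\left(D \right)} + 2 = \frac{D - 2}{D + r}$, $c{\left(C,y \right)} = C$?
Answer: $\frac{65536}{9} \approx 7281.8$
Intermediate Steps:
$Y{\left(D \right)} = -2 + \frac{-2 + D}{-5 + D}$ ($Y{\left(D \right)} = -2 + \frac{D - 2}{D - 5} = -2 + \frac{-2 + D}{-5 + D}$)
$q{\left(t \right)} = - 30 t$ ($q{\left(t \right)} = - 5 t 6 = - 30 t$)
$\left(\left(\left(Y{\left(c{\left(-4,3 \right)} \right)} + 1\right) + 5\right) + q{\left(3 \right)}\right)^{2} = \left(\left(\left(\frac{8 - -4}{-5 - 4} + 1\right) + 5\right) - 90\right)^{2} = \left(\left(\left(\frac{8 + 4}{-9} + 1\right) + 5\right) - 90\right)^{2} = \left(\left(\left(\left(- \frac{1}{9}\right) 12 + 1\right) + 5\right) - 90\right)^{2} = \left(\left(\left(- \frac{4}{3} + 1\right) + 5\right) - 90\right)^{2} = \left(\left(- \frac{1}{3} + 5\right) - 90\right)^{2} = \left(\frac{14}{3} - 90\right)^{2} = \left(- \frac{256}{3}\right)^{2} = \frac{65536}{9}$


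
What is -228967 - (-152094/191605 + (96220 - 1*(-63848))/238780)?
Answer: -523778237517056/2287572095 ≈ -2.2897e+5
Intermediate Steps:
-228967 - (-152094/191605 + (96220 - 1*(-63848))/238780) = -228967 - (-152094*1/191605 + (96220 + 63848)*(1/238780)) = -228967 - (-152094/191605 + 160068*(1/238780)) = -228967 - (-152094/191605 + 40017/59695) = -228967 - 1*(-282358809/2287572095) = -228967 + 282358809/2287572095 = -523778237517056/2287572095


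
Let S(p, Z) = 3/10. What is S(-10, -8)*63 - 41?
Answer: -221/10 ≈ -22.100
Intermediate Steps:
S(p, Z) = 3/10 (S(p, Z) = 3*(⅒) = 3/10)
S(-10, -8)*63 - 41 = (3/10)*63 - 41 = 189/10 - 41 = -221/10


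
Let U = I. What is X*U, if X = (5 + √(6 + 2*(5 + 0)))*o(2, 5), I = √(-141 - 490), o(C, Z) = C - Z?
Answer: -27*I*√631 ≈ -678.23*I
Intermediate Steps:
I = I*√631 (I = √(-631) = I*√631 ≈ 25.12*I)
U = I*√631 ≈ 25.12*I
X = -27 (X = (5 + √(6 + 2*(5 + 0)))*(2 - 1*5) = (5 + √(6 + 2*5))*(2 - 5) = (5 + √(6 + 10))*(-3) = (5 + √16)*(-3) = (5 + 4)*(-3) = 9*(-3) = -27)
X*U = -27*I*√631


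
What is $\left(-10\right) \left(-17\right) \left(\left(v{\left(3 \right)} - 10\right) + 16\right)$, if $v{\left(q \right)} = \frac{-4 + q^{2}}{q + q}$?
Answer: $\frac{3485}{3} \approx 1161.7$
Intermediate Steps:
$v{\left(q \right)} = \frac{-4 + q^{2}}{2 q}$
$\left(-10\right) \left(-17\right) \left(\left(v{\left(3 \right)} - 10\right) + 16\right) = \left(-10\right) \left(-17\right) \left(\left(\left(\frac{1}{2} \cdot 3 - \frac{2}{3}\right) - 10\right) + 16\right) = 170 \left(\left(\left(\frac{3}{2} - \frac{2}{3}\right) - 10\right) + 16\right) = 170 \left(\left(\frac{5}{6} - 10\right) + 16\right) = 170 \left(- \frac{55}{6} + 16\right) = 170 \cdot \frac{41}{6} = \frac{3485}{3}$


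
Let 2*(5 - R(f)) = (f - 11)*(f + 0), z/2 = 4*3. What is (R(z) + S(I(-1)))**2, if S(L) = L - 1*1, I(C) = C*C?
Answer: 22801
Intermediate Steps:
I(C) = C**2
S(L) = -1 + L (S(L) = L - 1 = -1 + L)
z = 24 (z = 2*(4*3) = 2*12 = 24)
R(f) = 5 - f*(-11 + f)/2 (R(f) = 5 - (f - 11)*(f + 0)/2 = 5 - (-11 + f)*f/2 = 5 - f*(-11 + f)/2)
(R(z) + S(I(-1)))**2 = ((5 - 1/2*24**2 + (11/2)*24) + (-1 + (-1)**2))**2 = ((5 - 1/2*576 + 132) + (-1 + 1))**2 = ((5 - 288 + 132) + 0)**2 = (-151 + 0)**2 = (-151)**2 = 22801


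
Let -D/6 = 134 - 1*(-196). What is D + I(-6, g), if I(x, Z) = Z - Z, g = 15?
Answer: -1980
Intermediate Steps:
D = -1980 (D = -6*(134 - 1*(-196)) = -6*(134 + 196) = -6*330 = -1980)
I(x, Z) = 0
D + I(-6, g) = -1980 + 0 = -1980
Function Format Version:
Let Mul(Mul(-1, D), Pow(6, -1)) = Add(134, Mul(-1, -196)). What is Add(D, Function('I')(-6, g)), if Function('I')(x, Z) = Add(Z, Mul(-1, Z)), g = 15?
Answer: -1980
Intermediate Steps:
D = -1980 (D = Mul(-6, Add(134, Mul(-1, -196))) = Mul(-6, Add(134, 196)) = Mul(-6, 330) = -1980)
Function('I')(x, Z) = 0
Add(D, Function('I')(-6, g)) = Add(-1980, 0) = -1980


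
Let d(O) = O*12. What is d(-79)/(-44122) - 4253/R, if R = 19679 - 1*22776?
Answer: 95293411/68322917 ≈ 1.3948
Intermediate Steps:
R = -3097 (R = 19679 - 22776 = -3097)
d(O) = 12*O
d(-79)/(-44122) - 4253/R = (12*(-79))/(-44122) - 4253/(-3097) = -948*(-1/44122) - 4253*(-1/3097) = 474/22061 + 4253/3097 = 95293411/68322917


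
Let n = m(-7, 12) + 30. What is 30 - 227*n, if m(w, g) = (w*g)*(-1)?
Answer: -25848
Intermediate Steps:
m(w, g) = -g*w (m(w, g) = (g*w)*(-1) = -g*w)
n = 114 (n = -1*12*(-7) + 30 = 84 + 30 = 114)
30 - 227*n = 30 - 227*114 = 30 - 25878 = -25848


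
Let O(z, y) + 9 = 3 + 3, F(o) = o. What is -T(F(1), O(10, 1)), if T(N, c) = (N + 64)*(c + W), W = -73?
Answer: 4940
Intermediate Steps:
O(z, y) = -3 (O(z, y) = -9 + (3 + 3) = -9 + 6 = -3)
T(N, c) = (-73 + c)*(64 + N) (T(N, c) = (N + 64)*(c - 73) = (64 + N)*(-73 + c) = (-73 + c)*(64 + N))
-T(F(1), O(10, 1)) = -(-4672 - 73*1 + 64*(-3) + 1*(-3)) = -(-4672 - 73 - 192 - 3) = -1*(-4940) = 4940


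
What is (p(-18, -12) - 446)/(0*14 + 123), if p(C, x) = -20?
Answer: -466/123 ≈ -3.7886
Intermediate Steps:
(p(-18, -12) - 446)/(0*14 + 123) = (-20 - 446)/(0*14 + 123) = -466/(0 + 123) = -466/123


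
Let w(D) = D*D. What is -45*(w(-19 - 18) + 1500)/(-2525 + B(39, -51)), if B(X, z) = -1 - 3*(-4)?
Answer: 43035/838 ≈ 51.354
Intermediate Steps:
B(X, z) = 11 (B(X, z) = -1 + 12 = 11)
w(D) = D²
-45*(w(-19 - 18) + 1500)/(-2525 + B(39, -51)) = -45*((-19 - 18)² + 1500)/(-2525 + 11) = -45*((-37)² + 1500)/(-2514) = -45*(1369 + 1500)*(-1)/2514 = -129105*(-1)/2514 = -45*(-2869/2514) = 43035/838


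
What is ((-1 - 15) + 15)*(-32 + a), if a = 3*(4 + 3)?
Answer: 11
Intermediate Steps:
a = 21 (a = 3*7 = 21)
((-1 - 15) + 15)*(-32 + a) = ((-1 - 15) + 15)*(-32 + 21) = (-16 + 15)*(-11) = -1*(-11) = 11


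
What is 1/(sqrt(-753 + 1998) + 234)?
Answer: 78/17837 - sqrt(1245)/53511 ≈ 0.0037135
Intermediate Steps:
1/(sqrt(-753 + 1998) + 234) = 1/(sqrt(1245) + 234) = 1/(234 + sqrt(1245))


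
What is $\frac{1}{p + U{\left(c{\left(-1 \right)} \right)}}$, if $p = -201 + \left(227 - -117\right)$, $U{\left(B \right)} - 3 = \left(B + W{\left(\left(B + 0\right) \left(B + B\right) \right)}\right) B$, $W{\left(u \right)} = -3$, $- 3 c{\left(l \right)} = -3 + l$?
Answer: $\frac{9}{1294} \approx 0.0069552$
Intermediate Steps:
$c{\left(l \right)} = 1 - \frac{l}{3}$ ($c{\left(l \right)} = - \frac{-3 + l}{3} = 1 - \frac{l}{3}$)
$U{\left(B \right)} = 3 + B \left(-3 + B\right)$ ($U{\left(B \right)} = 3 + \left(B - 3\right) B = 3 + \left(-3 + B\right) B = 3 + B \left(-3 + B\right)$)
$p = 143$ ($p = -201 + \left(227 + 117\right) = -201 + 344 = 143$)
$\frac{1}{p + U{\left(c{\left(-1 \right)} \right)}} = \frac{1}{143 + \left(3 + \left(1 - - \frac{1}{3}\right)^{2} - 3 \left(1 - - \frac{1}{3}\right)\right)} = \frac{1}{143 + \left(3 + \left(1 + \frac{1}{3}\right)^{2} - 3 \left(1 + \frac{1}{3}\right)\right)} = \frac{1}{143 + \left(3 + \left(\frac{4}{3}\right)^{2} - 4\right)} = \frac{1}{143 + \left(3 + \frac{16}{9} - 4\right)} = \frac{1}{143 + \frac{7}{9}} = \frac{1}{\frac{1294}{9}} = \frac{9}{1294}$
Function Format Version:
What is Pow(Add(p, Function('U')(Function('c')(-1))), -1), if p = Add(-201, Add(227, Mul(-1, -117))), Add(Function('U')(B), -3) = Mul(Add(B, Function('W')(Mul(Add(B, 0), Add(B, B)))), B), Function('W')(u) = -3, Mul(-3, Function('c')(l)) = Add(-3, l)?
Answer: Rational(9, 1294) ≈ 0.0069552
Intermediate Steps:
Function('c')(l) = Add(1, Mul(Rational(-1, 3), l)) (Function('c')(l) = Mul(Rational(-1, 3), Add(-3, l)) = Add(1, Mul(Rational(-1, 3), l)))
Function('U')(B) = Add(3, Mul(B, Add(-3, B))) (Function('U')(B) = Add(3, Mul(Add(B, -3), B)) = Add(3, Mul(Add(-3, B), B)) = Add(3, Mul(B, Add(-3, B))))
p = 143 (p = Add(-201, Add(227, 117)) = Add(-201, 344) = 143)
Pow(Add(p, Function('U')(Function('c')(-1))), -1) = Pow(Add(143, Add(3, Pow(Add(1, Mul(Rational(-1, 3), -1)), 2), Mul(-3, Add(1, Mul(Rational(-1, 3), -1))))), -1) = Pow(Add(143, Add(3, Pow(Add(1, Rational(1, 3)), 2), Mul(-3, Add(1, Rational(1, 3))))), -1) = Pow(Add(143, Add(3, Pow(Rational(4, 3), 2), Mul(-3, Rational(4, 3)))), -1) = Pow(Add(143, Add(3, Rational(16, 9), -4)), -1) = Pow(Add(143, Rational(7, 9)), -1) = Pow(Rational(1294, 9), -1) = Rational(9, 1294)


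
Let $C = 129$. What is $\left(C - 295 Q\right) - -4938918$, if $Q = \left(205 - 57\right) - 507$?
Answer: $5044952$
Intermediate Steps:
$Q = -359$ ($Q = \left(205 - 57\right) - 507 = 148 - 507 = -359$)
$\left(C - 295 Q\right) - -4938918 = \left(129 - -105905\right) - -4938918 = \left(129 + 105905\right) + 4938918 = 106034 + 4938918 = 5044952$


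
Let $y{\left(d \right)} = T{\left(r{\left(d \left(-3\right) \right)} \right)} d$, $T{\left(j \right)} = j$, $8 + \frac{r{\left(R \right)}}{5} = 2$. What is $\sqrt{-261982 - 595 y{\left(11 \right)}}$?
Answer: $4 i \sqrt{4102} \approx 256.19 i$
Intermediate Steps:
$r{\left(R \right)} = -30$ ($r{\left(R \right)} = -40 + 5 \cdot 2 = -40 + 10 = -30$)
$y{\left(d \right)} = - 30 d$
$\sqrt{-261982 - 595 y{\left(11 \right)}} = \sqrt{-261982 - 595 \left(\left(-30\right) 11\right)} = \sqrt{-261982 - -196350} = \sqrt{-261982 + 196350} = \sqrt{-65632} = 4 i \sqrt{4102}$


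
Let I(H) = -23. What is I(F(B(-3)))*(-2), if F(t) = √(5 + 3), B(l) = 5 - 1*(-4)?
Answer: 46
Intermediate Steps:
B(l) = 9 (B(l) = 5 + 4 = 9)
F(t) = 2*√2 (F(t) = √8 = 2*√2)
I(F(B(-3)))*(-2) = -23*(-2) = 46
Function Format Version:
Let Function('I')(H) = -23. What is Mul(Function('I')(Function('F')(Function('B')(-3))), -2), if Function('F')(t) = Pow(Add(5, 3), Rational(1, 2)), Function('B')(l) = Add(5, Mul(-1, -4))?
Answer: 46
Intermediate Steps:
Function('B')(l) = 9 (Function('B')(l) = Add(5, 4) = 9)
Function('F')(t) = Mul(2, Pow(2, Rational(1, 2))) (Function('F')(t) = Pow(8, Rational(1, 2)) = Mul(2, Pow(2, Rational(1, 2))))
Mul(Function('I')(Function('F')(Function('B')(-3))), -2) = Mul(-23, -2) = 46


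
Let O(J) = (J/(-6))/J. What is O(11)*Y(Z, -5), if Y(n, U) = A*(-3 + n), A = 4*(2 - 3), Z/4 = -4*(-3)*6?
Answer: 190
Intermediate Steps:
Z = 288 (Z = 4*(-4*(-3)*6) = 4*(12*6) = 4*72 = 288)
A = -4 (A = 4*(-1) = -4)
Y(n, U) = 12 - 4*n (Y(n, U) = -4*(-3 + n) = 12 - 4*n)
O(J) = -1/6 (O(J) = (J*(-1/6))/J = (-J/6)/J = -1/6)
O(11)*Y(Z, -5) = -(12 - 4*288)/6 = -(12 - 1152)/6 = -1/6*(-1140) = 190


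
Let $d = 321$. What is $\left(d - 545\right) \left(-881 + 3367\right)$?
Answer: $-556864$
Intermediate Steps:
$\left(d - 545\right) \left(-881 + 3367\right) = \left(321 - 545\right) \left(-881 + 3367\right) = \left(-224\right) 2486 = -556864$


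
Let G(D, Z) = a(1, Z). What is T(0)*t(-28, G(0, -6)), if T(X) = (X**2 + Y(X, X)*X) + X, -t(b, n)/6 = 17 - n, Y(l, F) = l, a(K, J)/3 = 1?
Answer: 0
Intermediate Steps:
a(K, J) = 3 (a(K, J) = 3*1 = 3)
G(D, Z) = 3
t(b, n) = -102 + 6*n (t(b, n) = -6*(17 - n) = -102 + 6*n)
T(X) = X + 2*X**2 (T(X) = (X**2 + X*X) + X = (X**2 + X**2) + X = 2*X**2 + X = X + 2*X**2)
T(0)*t(-28, G(0, -6)) = (0*(1 + 2*0))*(-102 + 6*3) = (0*(1 + 0))*(-102 + 18) = (0*1)*(-84) = 0*(-84) = 0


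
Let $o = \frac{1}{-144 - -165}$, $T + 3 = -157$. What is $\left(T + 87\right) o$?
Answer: $- \frac{73}{21} \approx -3.4762$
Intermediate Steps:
$T = -160$ ($T = -3 - 157 = -160$)
$o = \frac{1}{21}$ ($o = \frac{1}{-144 + 165} = \frac{1}{21} \approx 0.047619$)
$\left(T + 87\right) o = \left(-160 + 87\right) \frac{1}{21} = \left(-73\right) \frac{1}{21} = - \frac{73}{21}$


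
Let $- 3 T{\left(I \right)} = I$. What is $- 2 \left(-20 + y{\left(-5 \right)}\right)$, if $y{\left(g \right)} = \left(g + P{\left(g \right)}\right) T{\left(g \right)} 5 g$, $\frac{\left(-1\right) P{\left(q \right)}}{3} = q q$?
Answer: $- \frac{19880}{3} \approx -6626.7$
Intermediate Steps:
$T{\left(I \right)} = - \frac{I}{3}$
$P{\left(q \right)} = - 3 q^{2}$ ($P{\left(q \right)} = - 3 q q = - 3 q^{2}$)
$y{\left(g \right)} = - \frac{5 g^{2} \left(g - 3 g^{2}\right)}{3}$ ($y{\left(g \right)} = \left(g - 3 g^{2}\right) - \frac{g}{3} \cdot 5 g = \left(g - 3 g^{2}\right) - \frac{5 g}{3} g = \left(g - 3 g^{2}\right) \left(- \frac{5 g^{2}}{3}\right) = - \frac{5 g^{2} \left(g - 3 g^{2}\right)}{3}$)
$- 2 \left(-20 + y{\left(-5 \right)}\right) = - 2 \left(-20 + \left(-5\right)^{3} \left(- \frac{5}{3} + 5 \left(-5\right)\right)\right) = - 2 \left(-20 - 125 \left(- \frac{5}{3} - 25\right)\right) = - 2 \left(-20 - - \frac{10000}{3}\right) = - 2 \left(-20 + \frac{10000}{3}\right) = \left(-2\right) \frac{9940}{3} = - \frac{19880}{3}$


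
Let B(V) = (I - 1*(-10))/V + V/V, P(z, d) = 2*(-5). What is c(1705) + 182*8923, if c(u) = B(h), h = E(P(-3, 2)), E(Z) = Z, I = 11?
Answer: 16239849/10 ≈ 1.6240e+6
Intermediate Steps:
P(z, d) = -10
h = -10
B(V) = 1 + 21/V (B(V) = (11 - 1*(-10))/V + V/V = (11 + 10)/V + 1 = 21/V + 1 = 1 + 21/V)
c(u) = -11/10 (c(u) = (21 - 10)/(-10) = -⅒*11 = -11/10)
c(1705) + 182*8923 = -11/10 + 182*8923 = -11/10 + 1623986 = 16239849/10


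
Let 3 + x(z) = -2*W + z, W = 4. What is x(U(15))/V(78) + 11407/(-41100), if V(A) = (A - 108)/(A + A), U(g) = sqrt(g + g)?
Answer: 2339513/41100 - 26*sqrt(30)/5 ≈ 28.441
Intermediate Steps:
U(g) = sqrt(2)*sqrt(g) (U(g) = sqrt(2*g) = sqrt(2)*sqrt(g))
V(A) = (-108 + A)/(2*A) (V(A) = (-108 + A)/((2*A)) = (-108 + A)*(1/(2*A)) = (-108 + A)/(2*A))
x(z) = -11 + z (x(z) = -3 + (-2*4 + z) = -3 + (-8 + z) = -11 + z)
x(U(15))/V(78) + 11407/(-41100) = (-11 + sqrt(2)*sqrt(15))/(((1/2)*(-108 + 78)/78)) + 11407/(-41100) = (-11 + sqrt(30))/(((1/2)*(1/78)*(-30))) + 11407*(-1/41100) = (-11 + sqrt(30))/(-5/26) - 11407/41100 = (-11 + sqrt(30))*(-26/5) - 11407/41100 = (286/5 - 26*sqrt(30)/5) - 11407/41100 = 2339513/41100 - 26*sqrt(30)/5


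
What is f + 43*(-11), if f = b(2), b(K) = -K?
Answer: -475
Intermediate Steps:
f = -2 (f = -1*2 = -2)
f + 43*(-11) = -2 + 43*(-11) = -2 - 473 = -475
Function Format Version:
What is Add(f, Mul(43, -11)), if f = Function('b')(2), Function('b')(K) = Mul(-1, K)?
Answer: -475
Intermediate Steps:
f = -2 (f = Mul(-1, 2) = -2)
Add(f, Mul(43, -11)) = Add(-2, Mul(43, -11)) = Add(-2, -473) = -475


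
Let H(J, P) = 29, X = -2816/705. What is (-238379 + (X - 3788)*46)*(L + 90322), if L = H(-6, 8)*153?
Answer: -27577860636389/705 ≈ -3.9118e+10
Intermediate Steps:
X = -2816/705 (X = -2816*1/705 = -2816/705 ≈ -3.9943)
L = 4437 (L = 29*153 = 4437)
(-238379 + (X - 3788)*46)*(L + 90322) = (-238379 + (-2816/705 - 3788)*46)*(4437 + 90322) = (-238379 - 2673356/705*46)*94759 = (-238379 - 122974376/705)*94759 = -291031571/705*94759 = -27577860636389/705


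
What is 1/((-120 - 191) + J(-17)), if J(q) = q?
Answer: -1/328 ≈ -0.0030488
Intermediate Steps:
1/((-120 - 191) + J(-17)) = 1/((-120 - 191) - 17) = 1/(-311 - 17) = 1/(-328) = -1/328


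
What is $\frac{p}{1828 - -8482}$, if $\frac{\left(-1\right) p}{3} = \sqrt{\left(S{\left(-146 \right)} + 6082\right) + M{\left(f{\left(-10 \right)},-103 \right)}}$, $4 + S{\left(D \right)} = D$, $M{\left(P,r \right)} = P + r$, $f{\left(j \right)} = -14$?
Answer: $- \frac{3 \sqrt{5815}}{10310} \approx -0.022189$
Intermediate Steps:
$S{\left(D \right)} = -4 + D$
$p = - 3 \sqrt{5815}$ ($p = - 3 \sqrt{\left(\left(-4 - 146\right) + 6082\right) - 117} = - 3 \sqrt{\left(-150 + 6082\right) - 117} = - 3 \sqrt{5932 - 117} = - 3 \sqrt{5815} \approx -228.77$)
$\frac{p}{1828 - -8482} = \frac{\left(-3\right) \sqrt{5815}}{1828 - -8482} = \frac{\left(-3\right) \sqrt{5815}}{1828 + 8482} = \frac{\left(-3\right) \sqrt{5815}}{10310} = - 3 \sqrt{5815} \cdot \frac{1}{10310} = - \frac{3 \sqrt{5815}}{10310}$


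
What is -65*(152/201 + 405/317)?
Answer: -8423285/63717 ≈ -132.20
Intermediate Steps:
-65*(152/201 + 405/317) = -65*129589/63717 = -8423285/63717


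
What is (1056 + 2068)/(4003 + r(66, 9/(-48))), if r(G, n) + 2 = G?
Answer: 3124/4067 ≈ 0.76813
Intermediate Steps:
r(G, n) = -2 + G
(1056 + 2068)/(4003 + r(66, 9/(-48))) = (1056 + 2068)/(4003 + (-2 + 66)) = 3124/(4003 + 64) = 3124/4067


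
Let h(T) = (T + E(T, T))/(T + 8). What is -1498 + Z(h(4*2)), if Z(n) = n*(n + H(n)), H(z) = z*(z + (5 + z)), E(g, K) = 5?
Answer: -3057595/2048 ≈ -1493.0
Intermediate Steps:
h(T) = (5 + T)/(8 + T) (h(T) = (T + 5)/(T + 8) = (5 + T)/(8 + T))
H(z) = z*(5 + 2*z)
Z(n) = n*(n + n*(5 + 2*n))
-1498 + Z(h(4*2)) = -1498 + 2*((5 + 4*2)/(8 + 4*2))²*(3 + (5 + 4*2)/(8 + 4*2)) = -1498 + 2*((5 + 8)/(8 + 8))²*(3 + (5 + 8)/(8 + 8)) = -1498 + 2*(13/16)²*(3 + 13/16) = -1498 + 2*(169/256)*(61/16) = -1498 + 10309/2048 = -3057595/2048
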